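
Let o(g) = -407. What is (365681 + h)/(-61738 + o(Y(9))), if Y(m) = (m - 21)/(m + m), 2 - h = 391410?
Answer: 25727/62145 ≈ 0.41398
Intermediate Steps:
h = -391408 (h = 2 - 1*391410 = 2 - 391410 = -391408)
Y(m) = (-21 + m)/(2*m) (Y(m) = (-21 + m)/((2*m)) = (-21 + m)*(1/(2*m)) = (-21 + m)/(2*m))
(365681 + h)/(-61738 + o(Y(9))) = (365681 - 391408)/(-61738 - 407) = -25727/(-62145) = -25727*(-1/62145) = 25727/62145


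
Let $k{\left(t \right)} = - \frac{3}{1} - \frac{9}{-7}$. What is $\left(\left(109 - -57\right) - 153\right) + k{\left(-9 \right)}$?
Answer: $\frac{79}{7} \approx 11.286$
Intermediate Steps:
$k{\left(t \right)} = - \frac{12}{7}$ ($k{\left(t \right)} = \left(-3\right) 1 - - \frac{9}{7} = -3 + \frac{9}{7} = - \frac{12}{7}$)
$\left(\left(109 - -57\right) - 153\right) + k{\left(-9 \right)} = \left(\left(109 - -57\right) - 153\right) - \frac{12}{7} = \left(\left(109 + 57\right) - 153\right) - \frac{12}{7} = \left(166 - 153\right) - \frac{12}{7} = 13 - \frac{12}{7} = \frac{79}{7}$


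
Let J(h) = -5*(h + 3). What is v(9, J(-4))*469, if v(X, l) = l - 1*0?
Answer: 2345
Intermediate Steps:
J(h) = -15 - 5*h (J(h) = -5*(3 + h) = -15 - 5*h)
v(X, l) = l (v(X, l) = l + 0 = l)
v(9, J(-4))*469 = (-15 - 5*(-4))*469 = (-15 + 20)*469 = 5*469 = 2345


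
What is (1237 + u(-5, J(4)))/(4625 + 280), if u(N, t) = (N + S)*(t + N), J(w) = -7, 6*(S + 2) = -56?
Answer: 1433/4905 ≈ 0.29215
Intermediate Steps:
S = -34/3 (S = -2 + (⅙)*(-56) = -2 - 28/3 = -34/3 ≈ -11.333)
u(N, t) = (-34/3 + N)*(N + t) (u(N, t) = (N - 34/3)*(t + N) = (-34/3 + N)*(N + t))
(1237 + u(-5, J(4)))/(4625 + 280) = (1237 + ((-5)² - 34/3*(-5) - 34/3*(-7) - 5*(-7)))/(4625 + 280) = (1237 + (25 + 170/3 + 238/3 + 35))/4905 = (1237 + 196)*(1/4905) = 1433*(1/4905) = 1433/4905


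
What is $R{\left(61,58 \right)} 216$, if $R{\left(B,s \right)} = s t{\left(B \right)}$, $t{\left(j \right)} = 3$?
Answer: $37584$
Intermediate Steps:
$R{\left(B,s \right)} = 3 s$ ($R{\left(B,s \right)} = s 3 = 3 s$)
$R{\left(61,58 \right)} 216 = 3 \cdot 58 \cdot 216 = 174 \cdot 216 = 37584$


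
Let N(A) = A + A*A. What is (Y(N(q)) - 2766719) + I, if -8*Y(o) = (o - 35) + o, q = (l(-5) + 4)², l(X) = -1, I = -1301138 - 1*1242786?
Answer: -42485289/8 ≈ -5.3107e+6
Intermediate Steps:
I = -2543924 (I = -1301138 - 1242786 = -2543924)
q = 9 (q = (-1 + 4)² = 3² = 9)
N(A) = A + A²
Y(o) = 35/8 - o/4 (Y(o) = -((o - 35) + o)/8 = -((-35 + o) + o)/8 = -(-35 + 2*o)/8 = 35/8 - o/4)
(Y(N(q)) - 2766719) + I = ((35/8 - 9*(1 + 9)/4) - 2766719) - 2543924 = ((35/8 - 9*10/4) - 2766719) - 2543924 = ((35/8 - ¼*90) - 2766719) - 2543924 = ((35/8 - 45/2) - 2766719) - 2543924 = (-145/8 - 2766719) - 2543924 = -22133897/8 - 2543924 = -42485289/8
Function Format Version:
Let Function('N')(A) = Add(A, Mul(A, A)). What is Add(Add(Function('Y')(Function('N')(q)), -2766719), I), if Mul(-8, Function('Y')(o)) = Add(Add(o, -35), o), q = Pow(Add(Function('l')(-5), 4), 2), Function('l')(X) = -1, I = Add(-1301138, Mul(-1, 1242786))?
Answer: Rational(-42485289, 8) ≈ -5.3107e+6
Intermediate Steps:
I = -2543924 (I = Add(-1301138, -1242786) = -2543924)
q = 9 (q = Pow(Add(-1, 4), 2) = Pow(3, 2) = 9)
Function('N')(A) = Add(A, Pow(A, 2))
Function('Y')(o) = Add(Rational(35, 8), Mul(Rational(-1, 4), o)) (Function('Y')(o) = Mul(Rational(-1, 8), Add(Add(o, -35), o)) = Mul(Rational(-1, 8), Add(Add(-35, o), o)) = Mul(Rational(-1, 8), Add(-35, Mul(2, o))) = Add(Rational(35, 8), Mul(Rational(-1, 4), o)))
Add(Add(Function('Y')(Function('N')(q)), -2766719), I) = Add(Add(Add(Rational(35, 8), Mul(Rational(-1, 4), Mul(9, Add(1, 9)))), -2766719), -2543924) = Add(Add(Add(Rational(35, 8), Mul(Rational(-1, 4), Mul(9, 10))), -2766719), -2543924) = Add(Add(Add(Rational(35, 8), Mul(Rational(-1, 4), 90)), -2766719), -2543924) = Add(Add(Add(Rational(35, 8), Rational(-45, 2)), -2766719), -2543924) = Add(Add(Rational(-145, 8), -2766719), -2543924) = Add(Rational(-22133897, 8), -2543924) = Rational(-42485289, 8)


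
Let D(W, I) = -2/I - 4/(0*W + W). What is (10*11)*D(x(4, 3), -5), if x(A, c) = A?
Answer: -66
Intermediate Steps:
D(W, I) = -4/W - 2/I (D(W, I) = -2/I - 4/(0 + W) = -2/I - 4/W = -4/W - 2/I)
(10*11)*D(x(4, 3), -5) = (10*11)*(-4/4 - 2/(-5)) = 110*(-4*¼ - 2*(-⅕)) = 110*(-1 + ⅖) = 110*(-⅗) = -66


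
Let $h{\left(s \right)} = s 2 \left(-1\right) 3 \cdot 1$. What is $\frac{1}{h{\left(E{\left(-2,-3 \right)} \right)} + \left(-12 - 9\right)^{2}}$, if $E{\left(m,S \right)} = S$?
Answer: $\frac{1}{459} \approx 0.0021787$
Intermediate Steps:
$h{\left(s \right)} = - 6 s$ ($h{\left(s \right)} = 2 s \left(-1\right) 3 \cdot 1 = - 2 s 3 \cdot 1 = - 6 s 1 = - 6 s$)
$\frac{1}{h{\left(E{\left(-2,-3 \right)} \right)} + \left(-12 - 9\right)^{2}} = \frac{1}{\left(-6\right) \left(-3\right) + \left(-12 - 9\right)^{2}} = \frac{1}{18 + \left(-21\right)^{2}} = \frac{1}{18 + 441} = \frac{1}{459}$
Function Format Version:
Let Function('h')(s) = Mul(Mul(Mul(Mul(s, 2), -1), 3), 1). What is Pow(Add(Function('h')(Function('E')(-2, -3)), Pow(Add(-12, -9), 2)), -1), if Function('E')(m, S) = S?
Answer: Rational(1, 459) ≈ 0.0021787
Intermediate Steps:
Function('h')(s) = Mul(-6, s) (Function('h')(s) = Mul(Mul(Mul(Mul(2, s), -1), 3), 1) = Mul(Mul(Mul(-2, s), 3), 1) = Mul(Mul(-6, s), 1) = Mul(-6, s))
Pow(Add(Function('h')(Function('E')(-2, -3)), Pow(Add(-12, -9), 2)), -1) = Pow(Add(Mul(-6, -3), Pow(Add(-12, -9), 2)), -1) = Pow(Add(18, Pow(-21, 2)), -1) = Pow(Add(18, 441), -1) = Pow(459, -1) = Rational(1, 459)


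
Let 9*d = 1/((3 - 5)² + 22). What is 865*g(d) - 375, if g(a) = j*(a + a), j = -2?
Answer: -45605/117 ≈ -389.79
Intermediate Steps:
d = 1/234 (d = 1/(9*((3 - 5)² + 22)) = 1/(9*((-2)² + 22)) = 1/(9*(4 + 22)) = (⅑)/26 = (⅑)*(1/26) = 1/234 ≈ 0.0042735)
g(a) = -4*a (g(a) = -2*(a + a) = -4*a)
865*g(d) - 375 = 865*(-4*1/234) - 375 = 865*(-2/117) - 375 = -1730/117 - 375 = -45605/117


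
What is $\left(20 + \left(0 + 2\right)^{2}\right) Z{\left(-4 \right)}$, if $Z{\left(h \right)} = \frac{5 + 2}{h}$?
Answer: $-42$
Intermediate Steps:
$Z{\left(h \right)} = \frac{7}{h}$
$\left(20 + \left(0 + 2\right)^{2}\right) Z{\left(-4 \right)} = \left(20 + \left(0 + 2\right)^{2}\right) \frac{7}{-4} = \left(20 + 2^{2}\right) 7 \left(- \frac{1}{4}\right) = \left(20 + 4\right) \left(- \frac{7}{4}\right) = 24 \left(- \frac{7}{4}\right) = -42$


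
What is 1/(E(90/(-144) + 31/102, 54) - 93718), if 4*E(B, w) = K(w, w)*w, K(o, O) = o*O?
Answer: -1/54352 ≈ -1.8399e-5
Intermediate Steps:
K(o, O) = O*o
E(B, w) = w**3/4 (E(B, w) = ((w*w)*w)/4 = (w**2*w)/4 = w**3/4)
1/(E(90/(-144) + 31/102, 54) - 93718) = 1/((1/4)*54**3 - 93718) = 1/((1/4)*157464 - 93718) = 1/(39366 - 93718) = 1/(-54352) = -1/54352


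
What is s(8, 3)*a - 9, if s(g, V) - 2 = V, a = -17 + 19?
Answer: 1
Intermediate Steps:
a = 2
s(g, V) = 2 + V
s(8, 3)*a - 9 = (2 + 3)*2 - 9 = 5*2 - 9 = 10 - 9 = 1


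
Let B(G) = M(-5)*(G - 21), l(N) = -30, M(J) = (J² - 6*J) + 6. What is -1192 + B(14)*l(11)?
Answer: 11618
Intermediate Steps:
M(J) = 6 + J² - 6*J
B(G) = -1281 + 61*G (B(G) = (6 + (-5)² - 6*(-5))*(G - 21) = (6 + 25 + 30)*(-21 + G) = 61*(-21 + G) = -1281 + 61*G)
-1192 + B(14)*l(11) = -1192 + (-1281 + 61*14)*(-30) = -1192 + (-1281 + 854)*(-30) = -1192 - 427*(-30) = -1192 + 12810 = 11618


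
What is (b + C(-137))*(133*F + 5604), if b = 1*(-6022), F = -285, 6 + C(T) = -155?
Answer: 199717083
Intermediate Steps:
C(T) = -161 (C(T) = -6 - 155 = -161)
b = -6022
(b + C(-137))*(133*F + 5604) = (-6022 - 161)*(133*(-285) + 5604) = -6183*(-37905 + 5604) = -6183*(-32301) = 199717083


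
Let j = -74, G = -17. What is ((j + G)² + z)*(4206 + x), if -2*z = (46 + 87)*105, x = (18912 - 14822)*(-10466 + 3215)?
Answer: -38503620624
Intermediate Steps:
x = -29656590 (x = 4090*(-7251) = -29656590)
z = -13965/2 (z = -(46 + 87)*105/2 = -133*105/2 = -½*13965 = -13965/2 ≈ -6982.5)
((j + G)² + z)*(4206 + x) = ((-74 - 17)² - 13965/2)*(4206 - 29656590) = ((-91)² - 13965/2)*(-29652384) = (8281 - 13965/2)*(-29652384) = (2597/2)*(-29652384) = -38503620624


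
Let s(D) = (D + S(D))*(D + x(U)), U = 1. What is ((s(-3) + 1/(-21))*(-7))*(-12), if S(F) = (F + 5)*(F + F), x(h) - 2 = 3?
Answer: -2524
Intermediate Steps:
x(h) = 5 (x(h) = 2 + 3 = 5)
S(F) = 2*F*(5 + F) (S(F) = (5 + F)*(2*F) = 2*F*(5 + F))
s(D) = (5 + D)*(D + 2*D*(5 + D)) (s(D) = (D + 2*D*(5 + D))*(D + 5) = (D + 2*D*(5 + D))*(5 + D) = (5 + D)*(D + 2*D*(5 + D)))
((s(-3) + 1/(-21))*(-7))*(-12) = ((-3*(55 + 2*(-3)**2 + 21*(-3)) + 1/(-21))*(-7))*(-12) = ((-3*(55 + 2*9 - 63) - 1/21)*(-7))*(-12) = ((-3*(55 + 18 - 63) - 1/21)*(-7))*(-12) = ((-3*10 - 1/21)*(-7))*(-12) = ((-30 - 1/21)*(-7))*(-12) = -631/21*(-7)*(-12) = (631/3)*(-12) = -2524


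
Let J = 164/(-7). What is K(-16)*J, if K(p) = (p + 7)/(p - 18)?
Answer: -738/119 ≈ -6.2017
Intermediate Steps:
K(p) = (7 + p)/(-18 + p)
J = -164/7 (J = 164*(-⅐) = -164/7 ≈ -23.429)
K(-16)*J = ((7 - 16)/(-18 - 16))*(-164/7) = (-9/(-34))*(-164/7) = -1/34*(-9)*(-164/7) = (9/34)*(-164/7) = -738/119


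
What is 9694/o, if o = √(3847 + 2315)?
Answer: 4847*√6162/3081 ≈ 123.49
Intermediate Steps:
o = √6162 ≈ 78.498
9694/o = 9694/(√6162) = 9694*(√6162/6162) = 4847*√6162/3081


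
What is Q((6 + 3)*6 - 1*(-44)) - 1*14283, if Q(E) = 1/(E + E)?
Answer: -2799467/196 ≈ -14283.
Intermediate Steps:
Q(E) = 1/(2*E)
Q((6 + 3)*6 - 1*(-44)) - 1*14283 = 1/(2*((6 + 3)*6 - 1*(-44))) - 1*14283 = 1/(2*(9*6 + 44)) - 14283 = 1/(2*(54 + 44)) - 14283 = (1/2)/98 - 14283 = (1/2)*(1/98) - 14283 = 1/196 - 14283 = -2799467/196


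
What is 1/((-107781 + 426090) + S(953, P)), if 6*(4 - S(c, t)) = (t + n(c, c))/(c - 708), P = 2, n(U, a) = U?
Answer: 294/93583831 ≈ 3.1416e-6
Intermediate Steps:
S(c, t) = 4 - (c + t)/(6*(-708 + c)) (S(c, t) = 4 - (t + c)/(6*(c - 708)) = 4 - (c + t)/(6*(-708 + c)))
1/((-107781 + 426090) + S(953, P)) = 1/((-107781 + 426090) + (-16992 - 1*2 + 23*953)/(6*(-708 + 953))) = 1/(318309 + (1/6)*(-16992 - 2 + 21919)/245) = 1/(318309 + (1/6)*(1/245)*4925) = 1/(318309 + 985/294) = 1/(93583831/294) = 294/93583831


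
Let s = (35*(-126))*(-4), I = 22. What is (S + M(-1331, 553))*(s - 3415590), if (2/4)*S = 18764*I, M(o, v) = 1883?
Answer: -2811800227050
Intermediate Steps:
s = 17640 (s = -4410*(-4) = 17640)
S = 825616 (S = 2*(18764*22) = 2*412808 = 825616)
(S + M(-1331, 553))*(s - 3415590) = (825616 + 1883)*(17640 - 3415590) = 827499*(-3397950) = -2811800227050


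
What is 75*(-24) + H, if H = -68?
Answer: -1868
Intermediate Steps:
75*(-24) + H = 75*(-24) - 68 = -1800 - 68 = -1868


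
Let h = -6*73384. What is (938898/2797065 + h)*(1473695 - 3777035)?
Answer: 21012568385174808/20719 ≈ 1.0142e+12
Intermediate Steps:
h = -440304
(938898/2797065 + h)*(1473695 - 3777035) = (938898/2797065 - 440304)*(1473695 - 3777035) = (938898*(1/2797065) - 440304)*(-2303340) = (34774/103595 - 440304)*(-2303340) = -45613258106/103595*(-2303340) = 21012568385174808/20719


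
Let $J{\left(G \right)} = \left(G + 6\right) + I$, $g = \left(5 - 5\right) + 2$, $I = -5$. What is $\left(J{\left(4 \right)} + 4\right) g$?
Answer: $18$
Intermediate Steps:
$g = 2$ ($g = 0 + 2 = 2$)
$J{\left(G \right)} = 1 + G$ ($J{\left(G \right)} = \left(G + 6\right) - 5 = \left(6 + G\right) - 5 = 1 + G$)
$\left(J{\left(4 \right)} + 4\right) g = \left(\left(1 + 4\right) + 4\right) 2 = \left(5 + 4\right) 2 = 9 \cdot 2 = 18$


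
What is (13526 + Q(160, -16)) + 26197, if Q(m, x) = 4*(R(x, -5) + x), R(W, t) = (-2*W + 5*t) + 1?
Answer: 39691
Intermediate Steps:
R(W, t) = 1 - 2*W + 5*t
Q(m, x) = -96 - 4*x (Q(m, x) = 4*((1 - 2*x + 5*(-5)) + x) = 4*((1 - 2*x - 25) + x) = 4*((-24 - 2*x) + x) = 4*(-24 - x) = -96 - 4*x)
(13526 + Q(160, -16)) + 26197 = (13526 + (-96 - 4*(-16))) + 26197 = (13526 + (-96 + 64)) + 26197 = (13526 - 32) + 26197 = 13494 + 26197 = 39691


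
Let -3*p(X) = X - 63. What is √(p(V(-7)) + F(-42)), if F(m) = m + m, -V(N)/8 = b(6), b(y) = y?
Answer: I*√47 ≈ 6.8557*I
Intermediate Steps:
V(N) = -48 (V(N) = -8*6 = -48)
p(X) = 21 - X/3 (p(X) = -(X - 63)/3 = -(-63 + X)/3 = 21 - X/3)
F(m) = 2*m
√(p(V(-7)) + F(-42)) = √((21 - ⅓*(-48)) + 2*(-42)) = √((21 + 16) - 84) = √(37 - 84) = √(-47) = I*√47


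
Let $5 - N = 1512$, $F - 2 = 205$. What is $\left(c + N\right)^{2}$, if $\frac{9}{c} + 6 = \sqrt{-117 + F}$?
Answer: $\frac{4536077}{2} - 1506 \sqrt{10} \approx 2.2633 \cdot 10^{6}$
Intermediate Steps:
$F = 207$ ($F = 2 + 205 = 207$)
$N = -1507$ ($N = 5 - 1512 = -1507$)
$c = \frac{9}{-6 + 3 \sqrt{10}}$ ($c = \frac{9}{-6 + \sqrt{-117 + 207}} = \frac{9}{-6 + \sqrt{90}} = \frac{9}{-6 + 3 \sqrt{10}} \approx 2.5811$)
$\left(c + N\right)^{2} = \left(\left(1 + \frac{\sqrt{10}}{2}\right) - 1507\right)^{2} = \left(-1506 + \frac{\sqrt{10}}{2}\right)^{2}$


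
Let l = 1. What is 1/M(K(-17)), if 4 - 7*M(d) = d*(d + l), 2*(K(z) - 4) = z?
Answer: -28/47 ≈ -0.59575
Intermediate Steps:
K(z) = 4 + z/2
M(d) = 4/7 - d*(1 + d)/7 (M(d) = 4/7 - d*(d + 1)/7 = 4/7 - d*(1 + d)/7)
1/M(K(-17)) = 1/(4/7 - (4 + (1/2)*(-17))/7 - (4 + (1/2)*(-17))**2/7) = 1/(4/7 - (4 - 17/2)/7 - (4 - 17/2)**2/7) = 1/(4/7 - 1/7*(-9/2) - (-9/2)**2/7) = 1/(4/7 + 9/14 - 1/7*81/4) = 1/(4/7 + 9/14 - 81/28) = 1/(-47/28) = -28/47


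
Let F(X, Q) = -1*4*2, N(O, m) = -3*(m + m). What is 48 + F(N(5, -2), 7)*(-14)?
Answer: 160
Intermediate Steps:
N(O, m) = -6*m
F(X, Q) = -8 (F(X, Q) = -4*2 = -8)
48 + F(N(5, -2), 7)*(-14) = 48 - 8*(-14) = 48 + 112 = 160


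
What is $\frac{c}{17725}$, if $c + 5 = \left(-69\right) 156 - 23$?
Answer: $- \frac{10792}{17725} \approx -0.60886$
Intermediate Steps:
$c = -10792$ ($c = -5 - 10787 = -10792$)
$\frac{c}{17725} = - \frac{10792}{17725}$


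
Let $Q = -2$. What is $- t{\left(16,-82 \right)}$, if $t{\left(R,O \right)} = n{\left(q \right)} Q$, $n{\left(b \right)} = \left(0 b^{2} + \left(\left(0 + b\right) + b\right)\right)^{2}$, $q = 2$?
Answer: $32$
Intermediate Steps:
$n{\left(b \right)} = 4 b^{2}$ ($n{\left(b \right)} = \left(0 + \left(b + b\right)\right)^{2} = \left(0 + 2 b\right)^{2} = \left(2 b\right)^{2} = 4 b^{2}$)
$t{\left(R,O \right)} = -32$ ($t{\left(R,O \right)} = 4 \cdot 2^{2} \left(-2\right) = 4 \cdot 4 \left(-2\right) = 16 \left(-2\right) = -32$)
$- t{\left(16,-82 \right)} = \left(-1\right) \left(-32\right) = 32$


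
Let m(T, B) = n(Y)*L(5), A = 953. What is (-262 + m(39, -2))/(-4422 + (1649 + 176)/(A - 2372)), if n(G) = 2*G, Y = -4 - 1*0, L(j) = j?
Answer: 428538/6276643 ≈ 0.068275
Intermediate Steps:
Y = -4 (Y = -4 + 0 = -4)
m(T, B) = -40 (m(T, B) = (2*(-4))*5 = -8*5 = -40)
(-262 + m(39, -2))/(-4422 + (1649 + 176)/(A - 2372)) = (-262 - 40)/(-4422 + (1649 + 176)/(953 - 2372)) = -302/(-4422 + 1825/(-1419)) = -302/(-4422 + 1825*(-1/1419)) = -302/(-4422 - 1825/1419) = -302/(-6276643/1419) = -302*(-1419/6276643) = 428538/6276643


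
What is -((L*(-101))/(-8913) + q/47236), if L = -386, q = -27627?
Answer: 2087782147/421014468 ≈ 4.9589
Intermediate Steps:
-((L*(-101))/(-8913) + q/47236) = -(-386*(-101)/(-8913) - 27627/47236) = -(38986*(-1/8913) - 27627*1/47236) = -(-38986/8913 - 27627/47236) = -1*(-2087782147/421014468) = 2087782147/421014468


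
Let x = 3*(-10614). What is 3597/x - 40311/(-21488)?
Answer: 201048421/114036816 ≈ 1.7630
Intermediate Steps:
x = -31842
3597/x - 40311/(-21488) = 3597/(-31842) - 40311/(-21488) = 3597*(-1/31842) - 40311*(-1/21488) = -1199/10614 + 40311/21488 = 201048421/114036816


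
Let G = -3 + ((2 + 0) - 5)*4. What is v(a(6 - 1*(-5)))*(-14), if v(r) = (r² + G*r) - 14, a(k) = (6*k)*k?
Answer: -7226408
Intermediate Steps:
a(k) = 6*k²
G = -15 (G = -3 + (2 - 5)*4 = -3 - 3*4 = -3 - 12 = -15)
v(r) = -14 + r² - 15*r (v(r) = (r² - 15*r) - 14 = -14 + r² - 15*r)
v(a(6 - 1*(-5)))*(-14) = (-14 + (6*(6 - 1*(-5))²)² - 90*(6 - 1*(-5))²)*(-14) = (-14 + (6*(6 + 5)²)² - 90*(6 + 5)²)*(-14) = (-14 + (6*11²)² - 90*11²)*(-14) = (-14 + (6*121)² - 90*121)*(-14) = (-14 + 726² - 15*726)*(-14) = (-14 + 527076 - 10890)*(-14) = 516172*(-14) = -7226408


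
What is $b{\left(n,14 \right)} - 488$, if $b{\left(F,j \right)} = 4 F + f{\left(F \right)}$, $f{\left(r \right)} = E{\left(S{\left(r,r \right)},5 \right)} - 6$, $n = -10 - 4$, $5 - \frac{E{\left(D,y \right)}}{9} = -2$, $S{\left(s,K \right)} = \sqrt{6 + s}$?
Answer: $-487$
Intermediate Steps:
$E{\left(D,y \right)} = 63$ ($E{\left(D,y \right)} = 45 - -18 = 45 + 18 = 63$)
$n = -14$
$f{\left(r \right)} = 57$ ($f{\left(r \right)} = 63 - 6 = 57$)
$b{\left(F,j \right)} = 57 + 4 F$ ($b{\left(F,j \right)} = 4 F + 57 = 57 + 4 F$)
$b{\left(n,14 \right)} - 488 = \left(57 + 4 \left(-14\right)\right) - 488 = \left(57 - 56\right) - 488 = 1 - 488 = -487$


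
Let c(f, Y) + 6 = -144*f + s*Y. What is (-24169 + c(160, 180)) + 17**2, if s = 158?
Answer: -18486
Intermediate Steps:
c(f, Y) = -6 - 144*f + 158*Y (c(f, Y) = -6 + (-144*f + 158*Y) = -6 - 144*f + 158*Y)
(-24169 + c(160, 180)) + 17**2 = (-24169 + (-6 - 144*160 + 158*180)) + 17**2 = (-24169 + (-6 - 23040 + 28440)) + 289 = (-24169 + 5394) + 289 = -18775 + 289 = -18486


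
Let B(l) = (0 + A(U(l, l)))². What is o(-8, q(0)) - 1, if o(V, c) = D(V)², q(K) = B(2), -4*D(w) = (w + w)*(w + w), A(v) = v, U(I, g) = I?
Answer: 4095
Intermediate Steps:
B(l) = l² (B(l) = (0 + l)² = l²)
D(w) = -w² (D(w) = -(w + w)*(w + w)/4 = -2*w*2*w/4 = -w²)
q(K) = 4 (q(K) = 2² = 4)
o(V, c) = V⁴ (o(V, c) = (-V²)² = V⁴)
o(-8, q(0)) - 1 = (-8)⁴ - 1 = 4096 - 1 = 4095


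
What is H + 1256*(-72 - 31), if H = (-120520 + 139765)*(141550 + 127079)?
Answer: 5169635737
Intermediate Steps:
H = 5169765105 (H = 19245*268629 = 5169765105)
H + 1256*(-72 - 31) = 5169765105 + 1256*(-72 - 31) = 5169765105 + 1256*(-103) = 5169765105 - 129368 = 5169635737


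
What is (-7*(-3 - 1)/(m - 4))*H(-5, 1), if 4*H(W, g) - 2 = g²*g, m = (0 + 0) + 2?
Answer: -21/2 ≈ -10.500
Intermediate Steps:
m = 2 (m = 0 + 2 = 2)
H(W, g) = ½ + g³/4 (H(W, g) = ½ + (g²*g)/4 = ½ + g³/4)
(-7*(-3 - 1)/(m - 4))*H(-5, 1) = (-7*(-3 - 1)/(2 - 4))*(½ + (¼)*1³) = (-(-28)/(-2))*(½ + (¼)*1) = (-(-28)*(-1)/2)*(½ + ¼) = -7*2*(¾) = -14*¾ = -21/2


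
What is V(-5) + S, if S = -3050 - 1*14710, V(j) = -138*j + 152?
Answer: -16918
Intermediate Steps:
V(j) = 152 - 138*j
S = -17760 (S = -3050 - 14710 = -17760)
V(-5) + S = (152 - 138*(-5)) - 17760 = (152 + 690) - 17760 = 842 - 17760 = -16918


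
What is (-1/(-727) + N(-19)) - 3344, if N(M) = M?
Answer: -2444900/727 ≈ -3363.0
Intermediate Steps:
(-1/(-727) + N(-19)) - 3344 = (-1/(-727) - 19) - 3344 = (-1*(-1/727) - 19) - 3344 = (1/727 - 19) - 3344 = -13812/727 - 3344 = -2444900/727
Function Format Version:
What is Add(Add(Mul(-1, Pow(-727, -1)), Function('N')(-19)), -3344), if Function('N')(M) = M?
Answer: Rational(-2444900, 727) ≈ -3363.0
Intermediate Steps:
Add(Add(Mul(-1, Pow(-727, -1)), Function('N')(-19)), -3344) = Add(Add(Mul(-1, Pow(-727, -1)), -19), -3344) = Add(Add(Mul(-1, Rational(-1, 727)), -19), -3344) = Add(Add(Rational(1, 727), -19), -3344) = Add(Rational(-13812, 727), -3344) = Rational(-2444900, 727)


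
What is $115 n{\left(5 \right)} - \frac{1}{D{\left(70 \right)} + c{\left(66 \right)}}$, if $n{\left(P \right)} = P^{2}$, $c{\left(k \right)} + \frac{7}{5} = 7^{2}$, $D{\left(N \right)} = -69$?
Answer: $\frac{307630}{107} \approx 2875.0$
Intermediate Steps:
$c{\left(k \right)} = \frac{238}{5}$ ($c{\left(k \right)} = - \frac{7}{5} + 7^{2} = - \frac{7}{5} + 49 = \frac{238}{5}$)
$115 n{\left(5 \right)} - \frac{1}{D{\left(70 \right)} + c{\left(66 \right)}} = 115 \cdot 5^{2} - \frac{1}{-69 + \frac{238}{5}} = 115 \cdot 25 - \frac{1}{- \frac{107}{5}} = 2875 - - \frac{5}{107} = 2875 + \frac{5}{107} = \frac{307630}{107}$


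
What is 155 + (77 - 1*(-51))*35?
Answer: 4635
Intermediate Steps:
155 + (77 - 1*(-51))*35 = 155 + (77 + 51)*35 = 155 + 128*35 = 155 + 4480 = 4635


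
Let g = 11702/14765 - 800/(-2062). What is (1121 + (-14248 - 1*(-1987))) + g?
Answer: -169563074338/15222715 ≈ -11139.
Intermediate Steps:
g = 17970762/15222715 (g = 11702*(1/14765) - 800*(-1/2062) = 11702/14765 + 400/1031 = 17970762/15222715 ≈ 1.1805)
(1121 + (-14248 - 1*(-1987))) + g = (1121 + (-14248 - 1*(-1987))) + 17970762/15222715 = (1121 + (-14248 + 1987)) + 17970762/15222715 = (1121 - 12261) + 17970762/15222715 = -11140 + 17970762/15222715 = -169563074338/15222715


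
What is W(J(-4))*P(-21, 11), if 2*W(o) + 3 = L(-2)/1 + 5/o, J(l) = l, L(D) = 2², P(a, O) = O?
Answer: -11/8 ≈ -1.3750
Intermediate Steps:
L(D) = 4
W(o) = ½ + 5/(2*o) (W(o) = -3/2 + (4/1 + 5/o)/2 = -3/2 + (4*1 + 5/o)/2 = -3/2 + (4 + 5/o)/2 = -3/2 + (2 + 5/(2*o)) = ½ + 5/(2*o))
W(J(-4))*P(-21, 11) = ((½)*(5 - 4)/(-4))*11 = ((½)*(-¼)*1)*11 = -⅛*11 = -11/8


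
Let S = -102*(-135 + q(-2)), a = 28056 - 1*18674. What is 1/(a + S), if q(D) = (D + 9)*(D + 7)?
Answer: 1/19582 ≈ 5.1067e-5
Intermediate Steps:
a = 9382 (a = 28056 - 18674 = 9382)
q(D) = (7 + D)*(9 + D) (q(D) = (9 + D)*(7 + D) = (7 + D)*(9 + D))
S = 10200 (S = -102*(-135 + (63 + (-2)² + 16*(-2))) = -102*(-135 + (63 + 4 - 32)) = -102*(-135 + 35) = -102*(-100) = 10200)
1/(a + S) = 1/(9382 + 10200) = 1/19582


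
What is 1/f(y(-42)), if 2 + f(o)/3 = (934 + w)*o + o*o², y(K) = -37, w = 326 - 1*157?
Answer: -1/274398 ≈ -3.6443e-6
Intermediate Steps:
w = 169 (w = 326 - 157 = 169)
f(o) = -6 + 3*o³ + 3309*o (f(o) = -6 + 3*((934 + 169)*o + o*o²) = -6 + 3*(1103*o + o³) = -6 + 3*(o³ + 1103*o) = -6 + (3*o³ + 3309*o) = -6 + 3*o³ + 3309*o)
1/f(y(-42)) = 1/(-6 + 3*(-37)³ + 3309*(-37)) = 1/(-6 + 3*(-50653) - 122433) = 1/(-6 - 151959 - 122433) = 1/(-274398) = -1/274398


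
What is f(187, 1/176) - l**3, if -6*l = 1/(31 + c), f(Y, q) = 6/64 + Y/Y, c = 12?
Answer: 75134119/68694048 ≈ 1.0938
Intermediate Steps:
f(Y, q) = 35/32 (f(Y, q) = 6*(1/64) + 1 = 3/32 + 1 = 35/32)
l = -1/258 (l = -1/(6*(31 + 12)) = -1/6/43 = -1/6*1/43 = -1/258 ≈ -0.0038760)
f(187, 1/176) - l**3 = 35/32 - (-1/258)**3 = 35/32 - 1*(-1/17173512) = 35/32 + 1/17173512 = 75134119/68694048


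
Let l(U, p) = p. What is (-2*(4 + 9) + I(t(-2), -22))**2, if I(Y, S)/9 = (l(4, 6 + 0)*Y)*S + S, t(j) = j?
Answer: 4631104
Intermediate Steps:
I(Y, S) = 9*S + 54*S*Y (I(Y, S) = 9*(((6 + 0)*Y)*S + S) = 9*((6*Y)*S + S) = 9*(6*S*Y + S) = 9*(S + 6*S*Y) = 9*S + 54*S*Y)
(-2*(4 + 9) + I(t(-2), -22))**2 = (-2*(4 + 9) + 9*(-22)*(1 + 6*(-2)))**2 = (-2*13 + 9*(-22)*(1 - 12))**2 = (-26 + 9*(-22)*(-11))**2 = (-26 + 2178)**2 = 2152**2 = 4631104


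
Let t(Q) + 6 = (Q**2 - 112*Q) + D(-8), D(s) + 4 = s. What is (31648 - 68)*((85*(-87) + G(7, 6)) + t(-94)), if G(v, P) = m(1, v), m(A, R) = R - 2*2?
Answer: 377507320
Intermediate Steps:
D(s) = -4 + s
m(A, R) = -4 + R (m(A, R) = R - 1*4 = R - 4 = -4 + R)
G(v, P) = -4 + v
t(Q) = -18 + Q**2 - 112*Q (t(Q) = -6 + ((Q**2 - 112*Q) + (-4 - 8)) = -6 + ((Q**2 - 112*Q) - 12) = -6 + (-12 + Q**2 - 112*Q) = -18 + Q**2 - 112*Q)
(31648 - 68)*((85*(-87) + G(7, 6)) + t(-94)) = (31648 - 68)*((85*(-87) + (-4 + 7)) + (-18 + (-94)**2 - 112*(-94))) = 31580*((-7395 + 3) + (-18 + 8836 + 10528)) = 31580*(-7392 + 19346) = 31580*11954 = 377507320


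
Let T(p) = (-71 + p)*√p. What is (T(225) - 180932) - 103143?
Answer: -281765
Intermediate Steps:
T(p) = √p*(-71 + p)
(T(225) - 180932) - 103143 = (√225*(-71 + 225) - 180932) - 103143 = (15*154 - 180932) - 103143 = (2310 - 180932) - 103143 = -178622 - 103143 = -281765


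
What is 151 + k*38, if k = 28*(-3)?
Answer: -3041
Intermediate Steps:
k = -84
151 + k*38 = 151 - 84*38 = 151 - 3192 = -3041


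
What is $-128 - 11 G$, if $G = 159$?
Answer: $-1877$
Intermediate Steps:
$-128 - 11 G = -128 - 1749 = -1877$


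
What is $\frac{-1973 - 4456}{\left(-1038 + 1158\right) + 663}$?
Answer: $- \frac{2143}{261} \approx -8.2107$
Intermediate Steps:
$\frac{-1973 - 4456}{\left(-1038 + 1158\right) + 663} = - \frac{6429}{120 + 663} = - \frac{6429}{783} = \left(-6429\right) \frac{1}{783} = - \frac{2143}{261}$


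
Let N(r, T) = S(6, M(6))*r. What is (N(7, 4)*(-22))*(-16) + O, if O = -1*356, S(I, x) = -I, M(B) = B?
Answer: -15140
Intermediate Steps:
N(r, T) = -6*r (N(r, T) = (-1*6)*r = -6*r)
O = -356
(N(7, 4)*(-22))*(-16) + O = (-6*7*(-22))*(-16) - 356 = -42*(-22)*(-16) - 356 = 924*(-16) - 356 = -14784 - 356 = -15140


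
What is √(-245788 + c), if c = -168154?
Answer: I*√413942 ≈ 643.38*I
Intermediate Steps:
√(-245788 + c) = √(-245788 - 168154) = √(-413942) = I*√413942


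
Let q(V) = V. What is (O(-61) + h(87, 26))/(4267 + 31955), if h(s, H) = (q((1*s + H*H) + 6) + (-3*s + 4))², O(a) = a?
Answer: 87361/12074 ≈ 7.2355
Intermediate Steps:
h(s, H) = (10 + H² - 2*s)² (h(s, H) = (((1*s + H*H) + 6) + (-3*s + 4))² = (((s + H²) + 6) + (4 - 3*s))² = ((6 + s + H²) + (4 - 3*s))² = (10 + H² - 2*s)²)
(O(-61) + h(87, 26))/(4267 + 31955) = (-61 + (10 + 26² - 2*87)²)/(4267 + 31955) = (-61 + (10 + 676 - 174)²)/36222 = (-61 + 512²)*(1/36222) = (-61 + 262144)*(1/36222) = 262083*(1/36222) = 87361/12074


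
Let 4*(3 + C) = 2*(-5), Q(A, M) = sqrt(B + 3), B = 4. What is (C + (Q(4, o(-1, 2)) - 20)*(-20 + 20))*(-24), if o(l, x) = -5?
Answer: 132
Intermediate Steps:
Q(A, M) = sqrt(7) (Q(A, M) = sqrt(4 + 3) = sqrt(7))
C = -11/2 (C = -3 + (2*(-5))/4 = -3 + (1/4)*(-10) = -3 - 5/2 = -11/2 ≈ -5.5000)
(C + (Q(4, o(-1, 2)) - 20)*(-20 + 20))*(-24) = (-11/2 + (sqrt(7) - 20)*(-20 + 20))*(-24) = (-11/2 + (-20 + sqrt(7))*0)*(-24) = (-11/2 + 0)*(-24) = -11/2*(-24) = 132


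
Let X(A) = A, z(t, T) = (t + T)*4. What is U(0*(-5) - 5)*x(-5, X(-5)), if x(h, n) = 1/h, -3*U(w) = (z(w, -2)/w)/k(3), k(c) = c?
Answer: 28/225 ≈ 0.12444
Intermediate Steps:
z(t, T) = 4*T + 4*t (z(t, T) = (T + t)*4 = 4*T + 4*t)
U(w) = -(-8 + 4*w)/(9*w) (U(w) = -(4*(-2) + 4*w)/w/(3*3) = -(-8 + 4*w)/w/(3*3) = -(-8 + 4*w)/(9*w))
U(0*(-5) - 5)*x(-5, X(-5)) = (4*(2 - (0*(-5) - 5))/(9*(0*(-5) - 5)))/(-5) = (4*(2 - (0 - 5))/(9*(0 - 5)))*(-⅕) = ((4/9)*(2 - 1*(-5))/(-5))*(-⅕) = ((4/9)*(-⅕)*(2 + 5))*(-⅕) = ((4/9)*(-⅕)*7)*(-⅕) = -28/45*(-⅕) = 28/225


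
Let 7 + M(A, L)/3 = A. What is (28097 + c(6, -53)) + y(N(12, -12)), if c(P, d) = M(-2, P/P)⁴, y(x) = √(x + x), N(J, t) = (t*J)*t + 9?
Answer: 559538 + 3*√386 ≈ 5.5960e+5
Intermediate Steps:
N(J, t) = 9 + J*t² (N(J, t) = (J*t)*t + 9 = J*t² + 9 = 9 + J*t²)
M(A, L) = -21 + 3*A
y(x) = √2*√x (y(x) = √(2*x) = √2*√x)
c(P, d) = 531441 (c(P, d) = (-21 + 3*(-2))⁴ = (-21 - 6)⁴ = (-27)⁴ = 531441)
(28097 + c(6, -53)) + y(N(12, -12)) = (28097 + 531441) + √2*√(9 + 12*(-12)²) = 559538 + √2*√(9 + 12*144) = 559538 + √2*√(9 + 1728) = 559538 + √2*√1737 = 559538 + √2*(3*√193) = 559538 + 3*√386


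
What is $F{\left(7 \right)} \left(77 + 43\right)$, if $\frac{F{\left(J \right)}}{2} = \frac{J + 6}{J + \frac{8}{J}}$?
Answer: $\frac{7280}{19} \approx 383.16$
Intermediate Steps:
$F{\left(J \right)} = \frac{2 \left(6 + J\right)}{J + \frac{8}{J}}$ ($F{\left(J \right)} = 2 \frac{J + 6}{J + \frac{8}{J}} = 2 \frac{6 + J}{J + \frac{8}{J}} = \frac{2 \left(6 + J\right)}{J + \frac{8}{J}}$)
$F{\left(7 \right)} \left(77 + 43\right) = 2 \cdot 7 \frac{1}{8 + 7^{2}} \left(6 + 7\right) \left(77 + 43\right) = 2 \cdot 7 \frac{1}{8 + 49} \cdot 13 \cdot 120 = 2 \cdot 7 \cdot \frac{1}{57} \cdot 13 \cdot 120 = \frac{182}{57} \cdot 120 = \frac{7280}{19}$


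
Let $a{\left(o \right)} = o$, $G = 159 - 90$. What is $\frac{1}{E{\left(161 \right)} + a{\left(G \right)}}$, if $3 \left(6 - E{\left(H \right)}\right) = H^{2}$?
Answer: $- \frac{3}{25696} \approx -0.00011675$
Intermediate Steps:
$E{\left(H \right)} = 6 - \frac{H^{2}}{3}$
$G = 69$ ($G = 159 - 90 = 69$)
$\frac{1}{E{\left(161 \right)} + a{\left(G \right)}} = \frac{1}{\left(6 - \frac{161^{2}}{3}\right) + 69} = \frac{1}{\left(6 - \frac{25921}{3}\right) + 69} = \frac{1}{- \frac{25903}{3} + 69} = \frac{1}{- \frac{25696}{3}} = - \frac{3}{25696}$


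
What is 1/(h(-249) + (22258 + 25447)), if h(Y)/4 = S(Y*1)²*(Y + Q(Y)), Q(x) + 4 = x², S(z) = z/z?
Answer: 1/294697 ≈ 3.3933e-6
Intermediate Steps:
S(z) = 1
Q(x) = -4 + x²
h(Y) = -16 + 4*Y + 4*Y² (h(Y) = 4*(1²*(Y + (-4 + Y²))) = 4*(1*(-4 + Y + Y²)) = 4*(-4 + Y + Y²) = -16 + 4*Y + 4*Y²)
1/(h(-249) + (22258 + 25447)) = 1/((-16 + 4*(-249) + 4*(-249)²) + (22258 + 25447)) = 1/((-16 - 996 + 4*62001) + 47705) = 1/((-16 - 996 + 248004) + 47705) = 1/(246992 + 47705) = 1/294697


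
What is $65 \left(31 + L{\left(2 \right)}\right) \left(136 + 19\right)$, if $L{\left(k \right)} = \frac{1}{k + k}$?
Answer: $\frac{1259375}{4} \approx 3.1484 \cdot 10^{5}$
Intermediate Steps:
$L{\left(k \right)} = \frac{1}{2 k}$
$65 \left(31 + L{\left(2 \right)}\right) \left(136 + 19\right) = 65 \left(31 + \frac{1}{2 \cdot 2}\right) \left(136 + 19\right) = 65 \left(31 + \frac{1}{2} \cdot \frac{1}{2}\right) 155 = 65 \left(31 + \frac{1}{4}\right) 155 = 65 \cdot \frac{125}{4} \cdot 155 = 65 \cdot \frac{19375}{4} = \frac{1259375}{4}$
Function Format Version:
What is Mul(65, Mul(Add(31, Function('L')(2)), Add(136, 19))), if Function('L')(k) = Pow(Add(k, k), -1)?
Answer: Rational(1259375, 4) ≈ 3.1484e+5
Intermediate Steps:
Function('L')(k) = Mul(Rational(1, 2), Pow(k, -1)) (Function('L')(k) = Pow(Mul(2, k), -1) = Mul(Rational(1, 2), Pow(k, -1)))
Mul(65, Mul(Add(31, Function('L')(2)), Add(136, 19))) = Mul(65, Mul(Add(31, Mul(Rational(1, 2), Pow(2, -1))), Add(136, 19))) = Mul(65, Mul(Add(31, Mul(Rational(1, 2), Rational(1, 2))), 155)) = Mul(65, Mul(Add(31, Rational(1, 4)), 155)) = Mul(65, Mul(Rational(125, 4), 155)) = Mul(65, Rational(19375, 4)) = Rational(1259375, 4)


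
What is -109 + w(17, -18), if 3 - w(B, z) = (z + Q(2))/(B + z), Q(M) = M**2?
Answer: -120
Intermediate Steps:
w(B, z) = 3 - (4 + z)/(B + z) (w(B, z) = 3 - (z + 2**2)/(B + z) = 3 - (z + 4)/(B + z) = 3 - (4 + z)/(B + z))
-109 + w(17, -18) = -109 + (-4 + 2*(-18) + 3*17)/(17 - 18) = -109 + (-4 - 36 + 51)/(-1) = -109 - 1*11 = -109 - 11 = -120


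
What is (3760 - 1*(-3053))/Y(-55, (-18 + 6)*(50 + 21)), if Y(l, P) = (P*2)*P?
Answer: 757/161312 ≈ 0.0046928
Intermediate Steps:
Y(l, P) = 2*P**2 (Y(l, P) = (2*P)*P = 2*P**2)
(3760 - 1*(-3053))/Y(-55, (-18 + 6)*(50 + 21)) = (3760 - 1*(-3053))/((2*((-18 + 6)*(50 + 21))**2)) = (3760 + 3053)/((2*(-12*71)**2)) = 6813/((2*(-852)**2)) = 6813/((2*725904)) = 6813/1451808 = 6813*(1/1451808) = 757/161312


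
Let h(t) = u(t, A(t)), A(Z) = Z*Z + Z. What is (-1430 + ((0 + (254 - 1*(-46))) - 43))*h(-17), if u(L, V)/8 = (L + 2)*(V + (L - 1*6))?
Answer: 35049240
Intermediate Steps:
A(Z) = Z + Z² (A(Z) = Z² + Z = Z + Z²)
u(L, V) = 8*(2 + L)*(-6 + L + V) (u(L, V) = 8*((L + 2)*(V + (L - 1*6))) = 8*((2 + L)*(V + (L - 6))) = 8*((2 + L)*(V + (-6 + L))) = 8*((2 + L)*(-6 + L + V)) = 8*(2 + L)*(-6 + L + V))
h(t) = -96 - 32*t + 8*t² + 8*t²*(1 + t) + 16*t*(1 + t) (h(t) = -96 - 32*t + 8*t² + 16*(t*(1 + t)) + 8*t*(t*(1 + t)) = -96 - 32*t + 8*t² + 16*t*(1 + t) + 8*t²*(1 + t) = -96 - 32*t + 8*t² + 8*t²*(1 + t) + 16*t*(1 + t))
(-1430 + ((0 + (254 - 1*(-46))) - 43))*h(-17) = (-1430 + ((0 + (254 - 1*(-46))) - 43))*(-96 - 16*(-17) + 8*(-17)³ + 32*(-17)²) = (-1430 + ((0 + (254 + 46)) - 43))*(-96 + 272 + 8*(-4913) + 32*289) = (-1430 + ((0 + 300) - 43))*(-96 + 272 - 39304 + 9248) = (-1430 + (300 - 43))*(-29880) = (-1430 + 257)*(-29880) = -1173*(-29880) = 35049240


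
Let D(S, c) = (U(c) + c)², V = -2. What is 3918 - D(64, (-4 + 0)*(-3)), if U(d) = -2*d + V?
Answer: 3722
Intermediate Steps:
U(d) = -2 - 2*d (U(d) = -2*d - 2 = -2 - 2*d)
D(S, c) = (-2 - c)² (D(S, c) = ((-2 - 2*c) + c)² = (-2 - c)²)
3918 - D(64, (-4 + 0)*(-3)) = 3918 - (2 + (-4 + 0)*(-3))² = 3918 - (2 - 4*(-3))² = 3918 - (2 + 12)² = 3918 - 1*14² = 3918 - 1*196 = 3918 - 196 = 3722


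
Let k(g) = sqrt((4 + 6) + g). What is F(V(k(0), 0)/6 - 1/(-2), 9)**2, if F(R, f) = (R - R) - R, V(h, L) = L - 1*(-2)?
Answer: 25/36 ≈ 0.69444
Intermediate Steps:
k(g) = sqrt(10 + g)
V(h, L) = 2 + L (V(h, L) = L + 2 = 2 + L)
F(R, f) = -R (F(R, f) = 0 - R = -R)
F(V(k(0), 0)/6 - 1/(-2), 9)**2 = (-((2 + 0)/6 - 1/(-2)))**2 = (-(2*(1/6) - 1*(-1/2)))**2 = (-(1/3 + 1/2))**2 = (-1*5/6)**2 = (-5/6)**2 = 25/36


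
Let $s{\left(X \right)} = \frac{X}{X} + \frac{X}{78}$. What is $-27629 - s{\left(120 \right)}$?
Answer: $- \frac{359210}{13} \approx -27632.0$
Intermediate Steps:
$s{\left(X \right)} = 1 + \frac{X}{78}$ ($s{\left(X \right)} = 1 + X \frac{1}{78} = 1 + \frac{X}{78}$)
$-27629 - s{\left(120 \right)} = -27629 - \left(1 + \frac{1}{78} \cdot 120\right) = -27629 - \left(1 + \frac{20}{13}\right) = -27629 - \frac{33}{13} = - \frac{359210}{13}$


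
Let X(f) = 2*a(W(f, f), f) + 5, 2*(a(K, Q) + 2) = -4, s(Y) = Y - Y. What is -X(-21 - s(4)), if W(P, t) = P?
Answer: 3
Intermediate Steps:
s(Y) = 0
a(K, Q) = -4 (a(K, Q) = -2 + (½)*(-4) = -2 - 2 = -4)
X(f) = -3 (X(f) = 2*(-4) + 5 = -8 + 5 = -3)
-X(-21 - s(4)) = -1*(-3) = 3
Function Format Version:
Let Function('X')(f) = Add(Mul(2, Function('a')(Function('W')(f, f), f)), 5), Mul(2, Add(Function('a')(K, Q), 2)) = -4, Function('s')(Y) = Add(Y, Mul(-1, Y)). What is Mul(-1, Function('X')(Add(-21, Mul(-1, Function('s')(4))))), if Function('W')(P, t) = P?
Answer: 3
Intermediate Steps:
Function('s')(Y) = 0
Function('a')(K, Q) = -4 (Function('a')(K, Q) = Add(-2, Mul(Rational(1, 2), -4)) = Add(-2, -2) = -4)
Function('X')(f) = -3 (Function('X')(f) = Add(Mul(2, -4), 5) = Add(-8, 5) = -3)
Mul(-1, Function('X')(Add(-21, Mul(-1, Function('s')(4))))) = Mul(-1, -3) = 3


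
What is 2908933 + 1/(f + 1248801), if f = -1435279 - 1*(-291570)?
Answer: 305705586837/105092 ≈ 2.9089e+6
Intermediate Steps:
f = -1143709 (f = -1435279 + 291570 = -1143709)
2908933 + 1/(f + 1248801) = 2908933 + 1/(-1143709 + 1248801) = 2908933 + 1/105092 = 305705586837/105092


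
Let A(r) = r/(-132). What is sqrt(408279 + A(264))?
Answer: sqrt(408277) ≈ 638.97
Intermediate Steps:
A(r) = -r/132 (A(r) = r*(-1/132) = -r/132)
sqrt(408279 + A(264)) = sqrt(408279 - 1/132*264) = sqrt(408279 - 2) = sqrt(408277)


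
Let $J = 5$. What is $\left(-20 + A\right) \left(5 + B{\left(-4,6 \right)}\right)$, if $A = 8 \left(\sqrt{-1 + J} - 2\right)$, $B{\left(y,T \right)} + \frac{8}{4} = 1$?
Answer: $-80$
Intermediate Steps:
$B{\left(y,T \right)} = -1$ ($B{\left(y,T \right)} = -2 + 1 = -1$)
$A = 0$ ($A = 8 \left(\sqrt{-1 + 5} - 2\right) = 8 \left(\sqrt{4} - 2\right) = 8 \left(2 - 2\right) = 8 \cdot 0 = 0$)
$\left(-20 + A\right) \left(5 + B{\left(-4,6 \right)}\right) = \left(-20 + 0\right) \left(5 - 1\right) = \left(-20\right) 4 = -80$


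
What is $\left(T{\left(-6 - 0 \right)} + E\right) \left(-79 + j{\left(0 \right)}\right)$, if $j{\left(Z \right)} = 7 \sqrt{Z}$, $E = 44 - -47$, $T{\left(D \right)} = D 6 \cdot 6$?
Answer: $9875$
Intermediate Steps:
$T{\left(D \right)} = 36 D$ ($T{\left(D \right)} = 6 D 6 = 36 D$)
$E = 91$ ($E = 44 + 47 = 91$)
$\left(T{\left(-6 - 0 \right)} + E\right) \left(-79 + j{\left(0 \right)}\right) = \left(36 \left(-6 - 0\right) + 91\right) \left(-79 + 7 \sqrt{0}\right) = \left(36 \left(-6 + 0\right) + 91\right) \left(-79 + 7 \cdot 0\right) = \left(36 \left(-6\right) + 91\right) \left(-79 + 0\right) = \left(-216 + 91\right) \left(-79\right) = \left(-125\right) \left(-79\right) = 9875$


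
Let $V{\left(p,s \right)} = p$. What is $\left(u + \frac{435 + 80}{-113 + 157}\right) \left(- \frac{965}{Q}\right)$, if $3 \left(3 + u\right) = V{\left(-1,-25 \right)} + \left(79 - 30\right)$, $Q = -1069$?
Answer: $\frac{1048955}{47036} \approx 22.301$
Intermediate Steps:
$u = 13$ ($u = -3 + \frac{-1 + \left(79 - 30\right)}{3} = -3 + \frac{-1 + 49}{3} = -3 + \frac{1}{3} \cdot 48 = -3 + 16 = 13$)
$\left(u + \frac{435 + 80}{-113 + 157}\right) \left(- \frac{965}{Q}\right) = \left(13 + \frac{435 + 80}{-113 + 157}\right) \left(- \frac{965}{-1069}\right) = \left(13 + \frac{515}{44}\right) \left(\left(-965\right) \left(- \frac{1}{1069}\right)\right) = \left(13 + 515 \cdot \frac{1}{44}\right) \frac{965}{1069} = \left(13 + \frac{515}{44}\right) \frac{965}{1069} = \frac{1087}{44} \cdot \frac{965}{1069} = \frac{1048955}{47036}$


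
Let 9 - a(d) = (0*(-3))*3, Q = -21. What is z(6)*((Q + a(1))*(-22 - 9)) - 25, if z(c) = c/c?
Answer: 347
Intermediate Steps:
z(c) = 1
a(d) = 9 (a(d) = 9 - 0*(-3)*3 = 9 - 0*3 = 9 - 1*0 = 9 + 0 = 9)
z(6)*((Q + a(1))*(-22 - 9)) - 25 = 1*((-21 + 9)*(-22 - 9)) - 25 = 1*(-12*(-31)) - 25 = 1*372 - 25 = 372 - 25 = 347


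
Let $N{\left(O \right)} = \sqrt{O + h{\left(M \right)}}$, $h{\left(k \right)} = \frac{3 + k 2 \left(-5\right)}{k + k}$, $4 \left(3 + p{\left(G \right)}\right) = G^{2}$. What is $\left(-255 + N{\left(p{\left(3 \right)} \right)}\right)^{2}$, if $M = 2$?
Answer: $\left(255 - i \sqrt{5}\right)^{2} \approx 65020.0 - 1140.4 i$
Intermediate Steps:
$p{\left(G \right)} = -3 + \frac{G^{2}}{4}$
$h{\left(k \right)} = \frac{3 - 10 k}{2 k}$ ($h{\left(k \right)} = \frac{3 + 2 k \left(-5\right)}{2 k} = \left(3 - 10 k\right) \frac{1}{2 k} = \frac{3 - 10 k}{2 k}$)
$N{\left(O \right)} = \sqrt{- \frac{17}{4} + O}$ ($N{\left(O \right)} = \sqrt{O - \left(5 - \frac{3}{2 \cdot 2}\right)} = \sqrt{O + \left(-5 + \frac{3}{2} \cdot \frac{1}{2}\right)} = \sqrt{O + \left(-5 + \frac{3}{4}\right)} = \sqrt{O - \frac{17}{4}} = \sqrt{- \frac{17}{4} + O}$)
$\left(-255 + N{\left(p{\left(3 \right)} \right)}\right)^{2} = \left(-255 + \frac{\sqrt{-17 + 4 \left(-3 + \frac{3^{2}}{4}\right)}}{2}\right)^{2} = \left(-255 + \frac{\sqrt{-17 + 4 \left(-3 + \frac{1}{4} \cdot 9\right)}}{2}\right)^{2} = \left(-255 + \frac{\sqrt{-17 + 4 \left(-3 + \frac{9}{4}\right)}}{2}\right)^{2} = \left(-255 + \frac{\sqrt{-17 + 4 \left(- \frac{3}{4}\right)}}{2}\right)^{2} = \left(-255 + \frac{\sqrt{-17 - 3}}{2}\right)^{2} = \left(-255 + \frac{\sqrt{-20}}{2}\right)^{2} = \left(-255 + \frac{2 i \sqrt{5}}{2}\right)^{2} = \left(-255 + i \sqrt{5}\right)^{2}$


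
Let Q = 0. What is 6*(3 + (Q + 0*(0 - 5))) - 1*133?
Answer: -115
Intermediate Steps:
6*(3 + (Q + 0*(0 - 5))) - 1*133 = 6*(3 + (0 + 0*(0 - 5))) - 1*133 = 6*(3 + (0 + 0*(-5))) - 133 = 6*(3 + (0 + 0)) - 133 = 6*(3 + 0) - 133 = 6*3 - 133 = 18 - 133 = -115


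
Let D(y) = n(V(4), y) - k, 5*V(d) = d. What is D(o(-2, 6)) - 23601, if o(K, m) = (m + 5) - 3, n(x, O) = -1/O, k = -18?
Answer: -188665/8 ≈ -23583.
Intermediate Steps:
V(d) = d/5
o(K, m) = 2 + m (o(K, m) = (5 + m) - 3 = 2 + m)
D(y) = 18 - 1/y (D(y) = -1/y - 1*(-18) = -1/y + 18 = 18 - 1/y)
D(o(-2, 6)) - 23601 = (18 - 1/(2 + 6)) - 23601 = (18 - 1/8) - 23601 = 143/8 - 23601 = -188665/8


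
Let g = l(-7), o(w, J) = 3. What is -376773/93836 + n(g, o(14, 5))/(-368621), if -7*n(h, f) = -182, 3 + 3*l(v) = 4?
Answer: -138888879769/34589920156 ≈ -4.0153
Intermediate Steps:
l(v) = ⅓ (l(v) = -1 + (⅓)*4 = -1 + 4/3 = ⅓)
g = ⅓ ≈ 0.33333
n(h, f) = 26 (n(h, f) = -⅐*(-182) = 26)
-376773/93836 + n(g, o(14, 5))/(-368621) = -376773/93836 + 26/(-368621) = -376773*1/93836 + 26*(-1/368621) = -376773/93836 - 26/368621 = -138888879769/34589920156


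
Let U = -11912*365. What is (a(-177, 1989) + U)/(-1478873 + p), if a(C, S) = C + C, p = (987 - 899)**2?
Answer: 395294/133739 ≈ 2.9557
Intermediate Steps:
p = 7744 (p = 88**2 = 7744)
U = -4347880
a(C, S) = 2*C
(a(-177, 1989) + U)/(-1478873 + p) = (2*(-177) - 4347880)/(-1478873 + 7744) = (-354 - 4347880)/(-1471129) = -4348234*(-1/1471129) = 395294/133739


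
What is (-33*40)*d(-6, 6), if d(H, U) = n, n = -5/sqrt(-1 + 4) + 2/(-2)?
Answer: 1320 + 2200*sqrt(3) ≈ 5130.5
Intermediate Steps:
n = -1 - 5*sqrt(3)/3 (n = -5*sqrt(3)/3 + 2*(-1/2) = -5*sqrt(3)/3 - 1 = -1 - 5*sqrt(3)/3 ≈ -3.8868)
d(H, U) = -1 - 5*sqrt(3)/3
(-33*40)*d(-6, 6) = (-33*40)*(-1 - 5*sqrt(3)/3) = -1320*(-1 - 5*sqrt(3)/3) = 1320 + 2200*sqrt(3)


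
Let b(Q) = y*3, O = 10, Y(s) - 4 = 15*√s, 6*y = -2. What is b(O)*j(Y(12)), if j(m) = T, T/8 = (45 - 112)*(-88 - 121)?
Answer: -112024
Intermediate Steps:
y = -⅓ (y = (⅙)*(-2) = -⅓ ≈ -0.33333)
T = 112024 (T = 8*((45 - 112)*(-88 - 121)) = 8*(-67*(-209)) = 8*14003 = 112024)
Y(s) = 4 + 15*√s
j(m) = 112024
b(Q) = -1 (b(Q) = -⅓*3 = -1)
b(O)*j(Y(12)) = -1*112024 = -112024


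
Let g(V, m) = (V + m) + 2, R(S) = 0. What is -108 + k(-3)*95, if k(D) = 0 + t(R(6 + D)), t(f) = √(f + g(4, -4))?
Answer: -108 + 95*√2 ≈ 26.350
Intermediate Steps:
g(V, m) = 2 + V + m
t(f) = √(2 + f) (t(f) = √(f + (2 + 4 - 4)) = √(f + 2) = √(2 + f))
k(D) = √2 (k(D) = 0 + √(2 + 0) = 0 + √2 = √2)
-108 + k(-3)*95 = -108 + √2*95 = -108 + 95*√2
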